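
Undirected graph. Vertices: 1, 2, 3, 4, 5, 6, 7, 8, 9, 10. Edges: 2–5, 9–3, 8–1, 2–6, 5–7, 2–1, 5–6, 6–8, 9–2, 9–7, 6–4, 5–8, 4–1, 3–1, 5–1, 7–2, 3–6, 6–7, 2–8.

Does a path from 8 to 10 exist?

Explore from 8.
Distance 1: reach 1, 2, 5, 6.
Distance 2: reach 3, 4, 7, 9.
The search is exhausted without reaching 10; it lies in a different component.

No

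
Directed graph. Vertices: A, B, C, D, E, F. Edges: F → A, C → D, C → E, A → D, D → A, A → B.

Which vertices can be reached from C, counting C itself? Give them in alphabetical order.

Start at C.
Its neighbours: D, E.
Then their neighbours: A.
Then next layer: B.
Nothing further is reachable.

A, B, C, D, E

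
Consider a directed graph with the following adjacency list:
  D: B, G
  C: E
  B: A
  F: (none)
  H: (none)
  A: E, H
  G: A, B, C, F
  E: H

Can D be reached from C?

No

Explore from C.
Distance 1: reach E.
Distance 2: reach H.
The search from C is exhausted; no directed path reaches D.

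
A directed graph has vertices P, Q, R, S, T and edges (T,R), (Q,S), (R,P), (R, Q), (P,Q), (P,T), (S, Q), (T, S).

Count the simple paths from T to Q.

T→R→P→Q
T→R→Q
T→S→Q

3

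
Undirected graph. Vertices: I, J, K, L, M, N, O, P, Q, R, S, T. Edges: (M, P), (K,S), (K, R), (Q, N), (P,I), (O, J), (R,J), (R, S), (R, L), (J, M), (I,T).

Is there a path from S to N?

No

Explore from S.
Distance 1: reach K, R.
Distance 2: reach J, L.
Distance 3: reach M, O.
Distance 4: reach P.
Distance 5: reach I.
Distance 6: reach T.
The search is exhausted without reaching N; it lies in a different component.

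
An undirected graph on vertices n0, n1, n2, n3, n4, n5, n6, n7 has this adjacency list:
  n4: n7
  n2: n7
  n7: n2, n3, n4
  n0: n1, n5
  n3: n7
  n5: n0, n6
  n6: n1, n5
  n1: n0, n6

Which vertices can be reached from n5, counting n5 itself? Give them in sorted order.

n0, n1, n5, n6

Start at n5.
Its neighbours: n0, n6.
Then their neighbours: n1.
Nothing further is reachable.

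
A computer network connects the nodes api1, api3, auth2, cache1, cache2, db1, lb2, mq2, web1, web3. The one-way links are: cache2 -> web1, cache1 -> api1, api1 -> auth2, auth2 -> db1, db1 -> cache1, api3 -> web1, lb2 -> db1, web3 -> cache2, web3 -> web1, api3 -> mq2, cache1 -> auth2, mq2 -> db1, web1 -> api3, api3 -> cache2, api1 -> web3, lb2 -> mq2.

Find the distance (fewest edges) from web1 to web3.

Distance 0: web1.
Distance 1: api3.
Distance 2: cache2, mq2.
Distance 3: db1.
Distance 4: cache1.
Distance 5: api1, auth2.
Distance 6: web3 — contains web3.

6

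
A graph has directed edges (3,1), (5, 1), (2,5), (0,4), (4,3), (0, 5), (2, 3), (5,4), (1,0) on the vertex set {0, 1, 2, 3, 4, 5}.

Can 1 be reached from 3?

Explore from 3.
Distance 1: reach 1.
Found 1.

Yes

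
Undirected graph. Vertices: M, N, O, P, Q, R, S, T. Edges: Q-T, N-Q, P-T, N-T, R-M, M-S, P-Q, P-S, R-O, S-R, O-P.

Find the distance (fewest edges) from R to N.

4

Distance 0: R.
Distance 1: M, O, S.
Distance 2: P.
Distance 3: Q, T.
Distance 4: N — contains N.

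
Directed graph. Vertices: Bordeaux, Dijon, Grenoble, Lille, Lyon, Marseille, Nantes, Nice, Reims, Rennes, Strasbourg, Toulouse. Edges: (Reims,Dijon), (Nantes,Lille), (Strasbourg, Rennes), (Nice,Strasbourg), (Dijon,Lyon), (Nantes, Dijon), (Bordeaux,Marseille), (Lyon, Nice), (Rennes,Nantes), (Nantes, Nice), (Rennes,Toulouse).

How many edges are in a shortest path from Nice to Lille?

4

Distance 0: Nice.
Distance 1: Strasbourg.
Distance 2: Rennes.
Distance 3: Nantes, Toulouse.
Distance 4: Dijon, Lille — contains Lille.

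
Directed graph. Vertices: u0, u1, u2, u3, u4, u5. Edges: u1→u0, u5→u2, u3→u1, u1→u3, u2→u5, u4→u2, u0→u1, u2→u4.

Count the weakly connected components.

From u0: component {u0, u1, u3}.
From u2: component {u2, u4, u5}.
That's 2 components.

2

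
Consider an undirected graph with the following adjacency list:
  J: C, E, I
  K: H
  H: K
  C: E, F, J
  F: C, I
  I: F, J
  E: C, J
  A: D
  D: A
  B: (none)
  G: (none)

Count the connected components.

From A: component {A, D}.
From B: component {B}.
From C: component {C, E, F, I, J}.
From G: component {G}.
From H: component {H, K}.
That's 5 components.

5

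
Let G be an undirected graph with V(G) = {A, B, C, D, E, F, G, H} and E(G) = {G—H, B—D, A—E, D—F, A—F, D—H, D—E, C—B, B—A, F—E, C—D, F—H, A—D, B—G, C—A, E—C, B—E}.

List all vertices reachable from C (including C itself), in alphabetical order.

A, B, C, D, E, F, G, H

Start at C.
Its neighbours: A, B, D, E.
Then their neighbours: F, G, H.
Every vertex is now reached.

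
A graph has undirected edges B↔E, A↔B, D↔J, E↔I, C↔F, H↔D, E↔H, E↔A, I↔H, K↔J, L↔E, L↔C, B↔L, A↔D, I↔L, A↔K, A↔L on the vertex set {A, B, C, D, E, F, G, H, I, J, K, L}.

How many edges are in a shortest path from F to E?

3

Distance 0: F.
Distance 1: C.
Distance 2: L.
Distance 3: A, B, E, I — contains E.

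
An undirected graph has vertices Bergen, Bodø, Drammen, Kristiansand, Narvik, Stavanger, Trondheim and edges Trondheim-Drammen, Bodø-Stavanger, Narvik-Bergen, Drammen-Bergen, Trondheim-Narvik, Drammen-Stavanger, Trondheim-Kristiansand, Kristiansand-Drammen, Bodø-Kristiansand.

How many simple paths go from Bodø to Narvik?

Bodø–Kristiansand–Drammen–Bergen–Narvik
Bodø–Kristiansand–Drammen–Trondheim–Narvik
Bodø–Kristiansand–Trondheim–Drammen–Bergen–Narvik
Bodø–Kristiansand–Trondheim–Narvik
Bodø–Stavanger–Drammen–Bergen–Narvik
Bodø–Stavanger–Drammen–Kristiansand–Trondheim–Narvik
Bodø–Stavanger–Drammen–Trondheim–Narvik

7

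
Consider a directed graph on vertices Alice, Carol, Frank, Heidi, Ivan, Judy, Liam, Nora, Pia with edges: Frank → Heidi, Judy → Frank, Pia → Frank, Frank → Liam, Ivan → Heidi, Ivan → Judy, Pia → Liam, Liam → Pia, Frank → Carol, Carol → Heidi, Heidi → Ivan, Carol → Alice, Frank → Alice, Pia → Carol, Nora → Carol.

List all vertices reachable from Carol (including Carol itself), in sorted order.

Start at Carol.
Its neighbours: Alice, Heidi.
Then their neighbours: Ivan.
Then next layer: Judy.
Then next layer: Frank.
Then next layer: Liam.
Then next layer: Pia.
Nothing further is reachable.

Alice, Carol, Frank, Heidi, Ivan, Judy, Liam, Pia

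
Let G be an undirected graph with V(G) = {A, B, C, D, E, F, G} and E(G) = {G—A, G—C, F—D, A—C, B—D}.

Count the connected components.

3

From A: component {A, C, G}.
From B: component {B, D, F}.
From E: component {E}.
That's 3 components.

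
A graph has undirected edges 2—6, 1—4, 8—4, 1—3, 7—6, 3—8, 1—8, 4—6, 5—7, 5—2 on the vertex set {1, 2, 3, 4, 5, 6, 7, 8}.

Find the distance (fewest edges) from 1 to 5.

4

Distance 0: 1.
Distance 1: 3, 4, 8.
Distance 2: 6.
Distance 3: 2, 7.
Distance 4: 5 — contains 5.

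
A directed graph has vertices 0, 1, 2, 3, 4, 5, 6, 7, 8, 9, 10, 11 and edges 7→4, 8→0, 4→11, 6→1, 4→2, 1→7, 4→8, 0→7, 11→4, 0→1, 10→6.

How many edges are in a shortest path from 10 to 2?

5

Distance 0: 10.
Distance 1: 6.
Distance 2: 1.
Distance 3: 7.
Distance 4: 4.
Distance 5: 2, 8, 11 — contains 2.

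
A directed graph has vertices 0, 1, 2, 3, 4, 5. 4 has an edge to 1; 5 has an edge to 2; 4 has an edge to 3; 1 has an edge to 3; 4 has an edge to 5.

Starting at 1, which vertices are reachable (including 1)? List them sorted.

Start at 1.
Its neighbours: 3.
Nothing further is reachable.

1, 3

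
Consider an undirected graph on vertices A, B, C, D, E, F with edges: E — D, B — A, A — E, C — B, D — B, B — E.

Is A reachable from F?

No

F has no edges, so nothing is reachable from it.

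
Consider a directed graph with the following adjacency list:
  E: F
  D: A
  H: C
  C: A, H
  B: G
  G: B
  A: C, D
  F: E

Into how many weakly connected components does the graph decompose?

3

From A: component {A, C, D, H}.
From B: component {B, G}.
From E: component {E, F}.
That's 3 components.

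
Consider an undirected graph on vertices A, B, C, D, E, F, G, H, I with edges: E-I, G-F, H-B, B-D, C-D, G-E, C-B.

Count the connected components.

3

From A: component {A}.
From B: component {B, C, D, H}.
From E: component {E, F, G, I}.
That's 3 components.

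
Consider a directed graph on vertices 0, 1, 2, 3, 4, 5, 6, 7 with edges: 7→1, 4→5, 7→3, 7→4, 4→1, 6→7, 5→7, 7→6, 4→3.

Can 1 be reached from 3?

No

3 has no outgoing edges, so nothing is reachable from it.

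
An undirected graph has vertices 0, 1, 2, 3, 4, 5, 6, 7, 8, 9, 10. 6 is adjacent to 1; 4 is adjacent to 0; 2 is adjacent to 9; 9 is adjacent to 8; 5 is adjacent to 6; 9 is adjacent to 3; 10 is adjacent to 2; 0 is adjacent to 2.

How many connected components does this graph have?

From 0: component {0, 2, 3, 4, 8, 9, 10}.
From 1: component {1, 5, 6}.
From 7: component {7}.
That's 3 components.

3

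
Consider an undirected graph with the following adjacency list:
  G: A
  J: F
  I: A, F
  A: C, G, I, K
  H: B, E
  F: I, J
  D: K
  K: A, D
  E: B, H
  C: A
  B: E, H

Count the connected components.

2

From A: component {A, C, D, F, G, I, J, K}.
From B: component {B, E, H}.
That's 2 components.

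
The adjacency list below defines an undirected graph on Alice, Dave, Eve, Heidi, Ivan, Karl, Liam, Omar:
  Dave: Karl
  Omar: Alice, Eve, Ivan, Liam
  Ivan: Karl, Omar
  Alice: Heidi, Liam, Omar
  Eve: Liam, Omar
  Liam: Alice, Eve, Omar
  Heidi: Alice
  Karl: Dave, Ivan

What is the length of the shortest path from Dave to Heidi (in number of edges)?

Distance 0: Dave.
Distance 1: Karl.
Distance 2: Ivan.
Distance 3: Omar.
Distance 4: Alice, Eve, Liam.
Distance 5: Heidi — contains Heidi.

5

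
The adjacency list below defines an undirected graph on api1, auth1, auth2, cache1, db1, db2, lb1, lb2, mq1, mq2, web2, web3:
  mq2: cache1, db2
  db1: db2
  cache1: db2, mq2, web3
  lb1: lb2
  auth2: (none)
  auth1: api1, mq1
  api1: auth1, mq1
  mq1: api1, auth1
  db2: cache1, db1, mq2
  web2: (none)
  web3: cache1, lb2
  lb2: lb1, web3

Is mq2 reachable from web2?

No

web2 has no edges, so nothing is reachable from it.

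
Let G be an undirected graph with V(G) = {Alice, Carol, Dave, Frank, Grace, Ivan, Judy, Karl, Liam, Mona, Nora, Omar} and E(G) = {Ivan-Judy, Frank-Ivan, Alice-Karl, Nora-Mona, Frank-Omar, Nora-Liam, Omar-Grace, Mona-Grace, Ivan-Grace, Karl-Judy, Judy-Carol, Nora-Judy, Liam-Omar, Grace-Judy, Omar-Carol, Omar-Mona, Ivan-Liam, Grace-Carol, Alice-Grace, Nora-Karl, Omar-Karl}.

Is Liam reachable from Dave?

Dave has no edges, so nothing is reachable from it.

No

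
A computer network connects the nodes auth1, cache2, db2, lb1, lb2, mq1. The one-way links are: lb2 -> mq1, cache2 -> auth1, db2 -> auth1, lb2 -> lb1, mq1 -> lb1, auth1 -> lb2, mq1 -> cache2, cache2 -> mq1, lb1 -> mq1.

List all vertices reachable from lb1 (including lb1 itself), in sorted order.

auth1, cache2, lb1, lb2, mq1

Start at lb1.
Its neighbours: mq1.
Then their neighbours: cache2.
Then next layer: auth1.
Then next layer: lb2.
Nothing further is reachable.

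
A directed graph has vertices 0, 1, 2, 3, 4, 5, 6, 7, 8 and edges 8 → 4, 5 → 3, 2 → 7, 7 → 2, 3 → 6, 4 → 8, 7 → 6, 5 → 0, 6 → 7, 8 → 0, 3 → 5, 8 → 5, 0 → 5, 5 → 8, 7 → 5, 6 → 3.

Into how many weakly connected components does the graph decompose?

From 0: component {0, 2, 3, 4, 5, 6, 7, 8}.
From 1: component {1}.
That's 2 components.

2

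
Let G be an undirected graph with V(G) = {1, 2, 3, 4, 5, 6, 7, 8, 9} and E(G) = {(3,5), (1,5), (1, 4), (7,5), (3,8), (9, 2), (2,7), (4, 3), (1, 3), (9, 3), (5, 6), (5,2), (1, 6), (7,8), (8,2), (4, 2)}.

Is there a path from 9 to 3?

Yes

Explore from 9.
Distance 1: reach 2, 3.
Found 3.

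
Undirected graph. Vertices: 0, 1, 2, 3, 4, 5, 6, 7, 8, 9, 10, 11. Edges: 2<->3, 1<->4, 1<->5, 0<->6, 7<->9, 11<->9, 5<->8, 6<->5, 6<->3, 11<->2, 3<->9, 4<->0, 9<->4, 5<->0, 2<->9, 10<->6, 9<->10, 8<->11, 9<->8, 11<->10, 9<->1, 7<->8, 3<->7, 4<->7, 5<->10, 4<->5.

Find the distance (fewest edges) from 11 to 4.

Distance 0: 11.
Distance 1: 2, 8, 9, 10.
Distance 2: 1, 3, 4, 5, 6, 7 — contains 4.

2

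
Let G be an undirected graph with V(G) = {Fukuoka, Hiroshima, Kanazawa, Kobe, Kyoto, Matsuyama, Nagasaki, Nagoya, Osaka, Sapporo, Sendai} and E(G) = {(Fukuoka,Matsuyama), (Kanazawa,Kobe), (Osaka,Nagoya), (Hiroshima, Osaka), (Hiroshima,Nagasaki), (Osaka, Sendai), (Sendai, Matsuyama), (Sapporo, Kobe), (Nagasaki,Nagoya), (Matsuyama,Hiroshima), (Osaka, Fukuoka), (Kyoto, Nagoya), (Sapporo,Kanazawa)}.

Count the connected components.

2

From Fukuoka: component {Fukuoka, Hiroshima, Kyoto, Matsuyama, Nagasaki, Nagoya, Osaka, Sendai}.
From Kanazawa: component {Kanazawa, Kobe, Sapporo}.
That's 2 components.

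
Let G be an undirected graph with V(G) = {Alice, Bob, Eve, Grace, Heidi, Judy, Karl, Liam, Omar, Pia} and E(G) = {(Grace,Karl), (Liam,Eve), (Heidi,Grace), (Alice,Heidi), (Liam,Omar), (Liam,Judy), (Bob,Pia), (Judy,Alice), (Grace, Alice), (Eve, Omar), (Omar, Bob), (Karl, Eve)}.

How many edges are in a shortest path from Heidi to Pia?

Distance 0: Heidi.
Distance 1: Alice, Grace.
Distance 2: Judy, Karl.
Distance 3: Eve, Liam.
Distance 4: Omar.
Distance 5: Bob.
Distance 6: Pia — contains Pia.

6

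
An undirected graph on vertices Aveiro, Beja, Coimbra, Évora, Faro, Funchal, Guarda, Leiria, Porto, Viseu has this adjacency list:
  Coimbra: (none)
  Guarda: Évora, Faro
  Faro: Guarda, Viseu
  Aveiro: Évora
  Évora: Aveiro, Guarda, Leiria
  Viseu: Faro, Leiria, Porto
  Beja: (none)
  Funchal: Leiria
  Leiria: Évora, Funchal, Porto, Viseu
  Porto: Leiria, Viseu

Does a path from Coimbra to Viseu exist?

No

Coimbra has no edges, so nothing is reachable from it.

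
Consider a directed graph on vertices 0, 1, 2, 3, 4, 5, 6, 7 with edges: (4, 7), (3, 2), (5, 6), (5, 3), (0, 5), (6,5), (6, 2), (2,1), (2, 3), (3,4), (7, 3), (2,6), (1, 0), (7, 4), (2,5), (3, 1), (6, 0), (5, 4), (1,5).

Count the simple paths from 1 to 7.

6

1→0→5→3→4→7
1→0→5→4→7
1→0→5→6→2→3→4→7
1→5→3→4→7
1→5→4→7
1→5→6→2→3→4→7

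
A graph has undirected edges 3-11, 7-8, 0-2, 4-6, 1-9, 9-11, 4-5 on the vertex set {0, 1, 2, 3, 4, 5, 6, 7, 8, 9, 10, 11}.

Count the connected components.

From 0: component {0, 2}.
From 1: component {1, 3, 9, 11}.
From 4: component {4, 5, 6}.
From 7: component {7, 8}.
From 10: component {10}.
That's 5 components.

5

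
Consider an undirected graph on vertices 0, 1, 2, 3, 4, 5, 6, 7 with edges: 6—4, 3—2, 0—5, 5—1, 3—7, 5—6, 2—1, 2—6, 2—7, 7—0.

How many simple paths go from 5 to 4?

5–0–7–2–6–4
5–0–7–3–2–6–4
5–1–2–6–4
5–6–4

4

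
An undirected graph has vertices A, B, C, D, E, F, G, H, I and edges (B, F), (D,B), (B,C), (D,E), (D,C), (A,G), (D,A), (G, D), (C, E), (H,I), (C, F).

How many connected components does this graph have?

2

From A: component {A, B, C, D, E, F, G}.
From H: component {H, I}.
That's 2 components.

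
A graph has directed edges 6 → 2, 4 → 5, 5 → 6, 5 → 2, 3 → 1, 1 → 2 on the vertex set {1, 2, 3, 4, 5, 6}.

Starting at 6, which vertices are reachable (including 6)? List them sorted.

2, 6

Start at 6.
Its neighbours: 2.
Nothing further is reachable.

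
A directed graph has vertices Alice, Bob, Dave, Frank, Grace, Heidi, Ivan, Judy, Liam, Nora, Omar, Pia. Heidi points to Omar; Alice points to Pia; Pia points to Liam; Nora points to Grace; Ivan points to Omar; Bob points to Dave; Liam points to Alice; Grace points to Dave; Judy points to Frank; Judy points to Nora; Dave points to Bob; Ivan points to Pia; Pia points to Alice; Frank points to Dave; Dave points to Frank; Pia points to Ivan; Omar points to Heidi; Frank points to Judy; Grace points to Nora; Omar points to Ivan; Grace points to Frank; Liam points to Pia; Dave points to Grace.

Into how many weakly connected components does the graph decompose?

From Alice: component {Alice, Heidi, Ivan, Liam, Omar, Pia}.
From Bob: component {Bob, Dave, Frank, Grace, Judy, Nora}.
That's 2 components.

2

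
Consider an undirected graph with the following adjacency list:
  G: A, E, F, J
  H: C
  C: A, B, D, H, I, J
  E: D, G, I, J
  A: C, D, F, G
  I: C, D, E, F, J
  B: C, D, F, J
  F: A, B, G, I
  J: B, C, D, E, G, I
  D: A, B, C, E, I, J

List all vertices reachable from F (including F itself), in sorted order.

A, B, C, D, E, F, G, H, I, J

Start at F.
Its neighbours: A, B, G, I.
Then their neighbours: C, D, E, J.
Then next layer: H.
Every vertex is now reached.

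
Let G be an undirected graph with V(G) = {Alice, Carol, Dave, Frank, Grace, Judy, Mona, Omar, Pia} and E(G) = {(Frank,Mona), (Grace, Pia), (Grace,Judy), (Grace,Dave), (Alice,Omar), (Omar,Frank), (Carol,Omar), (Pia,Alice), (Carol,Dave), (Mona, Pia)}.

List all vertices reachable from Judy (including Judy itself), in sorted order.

Start at Judy.
Its neighbours: Grace.
Then their neighbours: Dave, Pia.
Then next layer: Alice, Carol, Mona.
Then next layer: Frank, Omar.
Every vertex is now reached.

Alice, Carol, Dave, Frank, Grace, Judy, Mona, Omar, Pia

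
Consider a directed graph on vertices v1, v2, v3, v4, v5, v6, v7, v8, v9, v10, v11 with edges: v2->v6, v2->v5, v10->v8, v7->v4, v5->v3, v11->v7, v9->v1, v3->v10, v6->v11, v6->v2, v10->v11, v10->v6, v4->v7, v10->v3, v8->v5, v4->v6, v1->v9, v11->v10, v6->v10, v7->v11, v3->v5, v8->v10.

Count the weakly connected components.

2

From v1: component {v1, v9}.
From v2: component {v2, v3, v4, v5, v6, v7, v8, v10, v11}.
That's 2 components.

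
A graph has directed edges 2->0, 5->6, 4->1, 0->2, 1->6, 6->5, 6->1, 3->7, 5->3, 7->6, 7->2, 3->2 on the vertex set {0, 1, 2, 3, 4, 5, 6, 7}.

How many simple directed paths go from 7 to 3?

1

7→6→5→3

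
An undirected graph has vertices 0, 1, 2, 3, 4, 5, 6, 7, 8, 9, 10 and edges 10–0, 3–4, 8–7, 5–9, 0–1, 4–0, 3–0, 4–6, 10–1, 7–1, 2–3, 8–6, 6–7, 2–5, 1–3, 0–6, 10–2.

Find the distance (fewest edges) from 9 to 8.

Distance 0: 9.
Distance 1: 5.
Distance 2: 2.
Distance 3: 3, 10.
Distance 4: 0, 1, 4.
Distance 5: 6, 7.
Distance 6: 8 — contains 8.

6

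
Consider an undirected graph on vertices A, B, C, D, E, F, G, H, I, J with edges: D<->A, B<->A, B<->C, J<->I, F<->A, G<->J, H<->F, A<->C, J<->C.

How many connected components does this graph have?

2

From A: component {A, B, C, D, F, G, H, I, J}.
From E: component {E}.
That's 2 components.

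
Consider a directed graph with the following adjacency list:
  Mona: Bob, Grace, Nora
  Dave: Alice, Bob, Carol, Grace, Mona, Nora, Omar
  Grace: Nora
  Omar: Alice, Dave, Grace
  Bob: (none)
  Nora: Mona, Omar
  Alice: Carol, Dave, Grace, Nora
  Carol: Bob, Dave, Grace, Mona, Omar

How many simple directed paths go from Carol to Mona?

Carol→Dave→Alice→Grace→Nora→Mona
Carol→Dave→Alice→Nora→Mona
Carol→Dave→Grace→Nora→Mona
Carol→Dave→Mona
Carol→Dave→Nora→Mona
Carol→Dave→Omar→Alice→Grace→Nora→Mona
Carol→Dave→Omar→Alice→Nora→Mona
Carol→Dave→Omar→Grace→Nora→Mona
... and 15 more.

23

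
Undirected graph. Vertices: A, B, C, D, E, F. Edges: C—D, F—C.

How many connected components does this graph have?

From A: component {A}.
From B: component {B}.
From C: component {C, D, F}.
From E: component {E}.
That's 4 components.

4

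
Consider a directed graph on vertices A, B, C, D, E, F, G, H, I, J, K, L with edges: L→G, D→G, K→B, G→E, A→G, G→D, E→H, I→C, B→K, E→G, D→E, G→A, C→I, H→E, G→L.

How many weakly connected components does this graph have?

5

From A: component {A, D, E, G, H, L}.
From B: component {B, K}.
From C: component {C, I}.
From F: component {F}.
From J: component {J}.
That's 5 components.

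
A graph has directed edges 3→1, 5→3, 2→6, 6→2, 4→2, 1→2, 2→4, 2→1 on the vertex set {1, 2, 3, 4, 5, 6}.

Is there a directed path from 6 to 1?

Explore from 6.
Distance 1: reach 2.
Distance 2: reach 1, 4.
Found 1.

Yes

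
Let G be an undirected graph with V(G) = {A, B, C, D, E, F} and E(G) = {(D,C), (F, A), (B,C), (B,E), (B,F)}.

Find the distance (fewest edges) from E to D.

Distance 0: E.
Distance 1: B.
Distance 2: C, F.
Distance 3: A, D — contains D.

3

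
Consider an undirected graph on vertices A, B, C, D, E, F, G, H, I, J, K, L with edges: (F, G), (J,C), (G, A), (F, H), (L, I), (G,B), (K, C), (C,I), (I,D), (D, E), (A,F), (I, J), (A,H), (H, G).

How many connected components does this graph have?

2

From A: component {A, B, F, G, H}.
From C: component {C, D, E, I, J, K, L}.
That's 2 components.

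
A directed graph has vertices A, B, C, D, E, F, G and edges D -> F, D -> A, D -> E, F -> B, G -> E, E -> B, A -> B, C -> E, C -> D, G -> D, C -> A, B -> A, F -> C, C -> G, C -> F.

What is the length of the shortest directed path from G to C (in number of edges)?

Distance 0: G.
Distance 1: D, E.
Distance 2: A, B, F.
Distance 3: C — contains C.

3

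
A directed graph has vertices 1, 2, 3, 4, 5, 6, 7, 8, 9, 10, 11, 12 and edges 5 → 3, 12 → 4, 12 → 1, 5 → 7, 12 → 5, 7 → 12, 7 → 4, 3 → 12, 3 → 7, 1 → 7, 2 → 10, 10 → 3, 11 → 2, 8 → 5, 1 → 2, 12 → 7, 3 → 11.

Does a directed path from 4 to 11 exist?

4 has no outgoing edges, so nothing is reachable from it.

No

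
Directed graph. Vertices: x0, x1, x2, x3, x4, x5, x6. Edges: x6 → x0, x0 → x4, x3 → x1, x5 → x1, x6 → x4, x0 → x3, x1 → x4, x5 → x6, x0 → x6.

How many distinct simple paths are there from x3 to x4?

1

x3→x1→x4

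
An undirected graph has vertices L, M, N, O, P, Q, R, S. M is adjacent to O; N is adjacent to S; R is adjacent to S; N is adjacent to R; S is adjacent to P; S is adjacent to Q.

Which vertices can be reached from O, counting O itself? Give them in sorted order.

Start at O.
Its neighbours: M.
Nothing further is reachable.

M, O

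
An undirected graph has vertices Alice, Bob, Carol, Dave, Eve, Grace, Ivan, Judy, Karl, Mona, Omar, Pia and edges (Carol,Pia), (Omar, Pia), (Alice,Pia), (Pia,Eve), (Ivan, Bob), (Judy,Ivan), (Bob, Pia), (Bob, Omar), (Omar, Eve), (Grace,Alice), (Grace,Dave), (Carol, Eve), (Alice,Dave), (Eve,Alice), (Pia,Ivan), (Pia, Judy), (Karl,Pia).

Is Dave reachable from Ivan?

Yes

Explore from Ivan.
Distance 1: reach Bob, Judy, Pia.
Distance 2: reach Alice, Carol, Eve, Karl, Omar.
Distance 3: reach Dave, Grace.
Found Dave.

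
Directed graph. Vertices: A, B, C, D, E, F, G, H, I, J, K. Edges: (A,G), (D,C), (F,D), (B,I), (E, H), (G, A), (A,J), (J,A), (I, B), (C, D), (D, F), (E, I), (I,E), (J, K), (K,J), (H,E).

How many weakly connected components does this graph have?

3

From A: component {A, G, J, K}.
From B: component {B, E, H, I}.
From C: component {C, D, F}.
That's 3 components.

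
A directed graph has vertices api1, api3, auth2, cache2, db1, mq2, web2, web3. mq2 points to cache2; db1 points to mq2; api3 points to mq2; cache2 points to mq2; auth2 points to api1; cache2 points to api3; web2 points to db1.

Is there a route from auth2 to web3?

No

Explore from auth2.
Distance 1: reach api1.
The search from auth2 is exhausted; no directed path reaches web3.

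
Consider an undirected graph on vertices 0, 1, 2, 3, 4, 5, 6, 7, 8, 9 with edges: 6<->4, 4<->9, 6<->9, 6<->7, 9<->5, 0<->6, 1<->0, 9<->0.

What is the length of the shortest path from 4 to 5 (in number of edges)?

Distance 0: 4.
Distance 1: 6, 9.
Distance 2: 0, 5, 7 — contains 5.

2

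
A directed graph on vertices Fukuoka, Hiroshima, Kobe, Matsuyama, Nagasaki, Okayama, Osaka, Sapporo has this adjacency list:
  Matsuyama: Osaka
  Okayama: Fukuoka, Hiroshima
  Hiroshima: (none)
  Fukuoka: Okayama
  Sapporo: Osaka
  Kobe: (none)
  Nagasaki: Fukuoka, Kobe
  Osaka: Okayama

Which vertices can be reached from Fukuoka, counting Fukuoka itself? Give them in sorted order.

Fukuoka, Hiroshima, Okayama

Start at Fukuoka.
Its neighbours: Okayama.
Then their neighbours: Hiroshima.
Nothing further is reachable.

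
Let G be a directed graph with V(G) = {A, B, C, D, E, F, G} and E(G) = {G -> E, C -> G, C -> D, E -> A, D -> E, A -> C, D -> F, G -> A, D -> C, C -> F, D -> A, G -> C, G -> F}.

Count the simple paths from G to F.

7

G→A→C→D→F
G→A→C→F
G→C→D→F
G→C→F
G→E→A→C→D→F
G→E→A→C→F
G→F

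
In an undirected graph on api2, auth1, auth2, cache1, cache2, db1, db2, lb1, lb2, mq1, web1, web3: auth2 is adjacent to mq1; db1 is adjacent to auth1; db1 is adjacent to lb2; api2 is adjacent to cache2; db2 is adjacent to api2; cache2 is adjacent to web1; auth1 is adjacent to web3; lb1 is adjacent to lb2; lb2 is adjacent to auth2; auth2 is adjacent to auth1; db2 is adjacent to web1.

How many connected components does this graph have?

From api2: component {api2, cache2, db2, web1}.
From auth1: component {auth1, auth2, db1, lb1, lb2, mq1, web3}.
From cache1: component {cache1}.
That's 3 components.

3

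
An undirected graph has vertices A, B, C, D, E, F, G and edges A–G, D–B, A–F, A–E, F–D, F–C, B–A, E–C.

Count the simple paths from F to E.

F–A–E
F–C–E
F–D–B–A–E

3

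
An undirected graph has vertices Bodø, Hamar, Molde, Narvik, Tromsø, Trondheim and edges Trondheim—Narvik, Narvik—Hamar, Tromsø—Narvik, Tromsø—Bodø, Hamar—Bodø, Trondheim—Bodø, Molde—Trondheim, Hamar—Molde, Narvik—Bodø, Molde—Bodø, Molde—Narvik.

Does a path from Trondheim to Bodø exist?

Explore from Trondheim.
Distance 1: reach Bodø, Molde, Narvik.
Found Bodø.

Yes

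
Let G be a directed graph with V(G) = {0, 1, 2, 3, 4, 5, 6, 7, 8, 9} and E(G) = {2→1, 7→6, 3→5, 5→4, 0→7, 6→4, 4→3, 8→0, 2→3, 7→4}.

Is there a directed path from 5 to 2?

Explore from 5.
Distance 1: reach 4.
Distance 2: reach 3.
The search from 5 is exhausted; no directed path reaches 2.

No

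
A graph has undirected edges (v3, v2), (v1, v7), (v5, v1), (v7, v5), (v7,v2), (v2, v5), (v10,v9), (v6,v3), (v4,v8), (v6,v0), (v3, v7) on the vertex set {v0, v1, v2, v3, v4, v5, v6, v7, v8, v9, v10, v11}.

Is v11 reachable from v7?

Explore from v7.
Distance 1: reach v1, v2, v3, v5.
Distance 2: reach v6.
Distance 3: reach v0.
The search is exhausted without reaching v11; it lies in a different component.

No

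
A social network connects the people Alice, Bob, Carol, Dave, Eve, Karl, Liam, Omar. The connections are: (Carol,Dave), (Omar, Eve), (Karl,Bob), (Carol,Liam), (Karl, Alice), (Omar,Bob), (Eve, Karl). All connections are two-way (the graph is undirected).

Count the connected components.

From Alice: component {Alice, Bob, Eve, Karl, Omar}.
From Carol: component {Carol, Dave, Liam}.
That's 2 components.

2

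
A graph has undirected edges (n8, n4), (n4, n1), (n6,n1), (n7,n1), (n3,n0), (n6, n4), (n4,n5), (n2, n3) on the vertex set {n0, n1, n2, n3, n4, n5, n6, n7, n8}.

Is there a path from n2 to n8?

No

Explore from n2.
Distance 1: reach n3.
Distance 2: reach n0.
The search is exhausted without reaching n8; it lies in a different component.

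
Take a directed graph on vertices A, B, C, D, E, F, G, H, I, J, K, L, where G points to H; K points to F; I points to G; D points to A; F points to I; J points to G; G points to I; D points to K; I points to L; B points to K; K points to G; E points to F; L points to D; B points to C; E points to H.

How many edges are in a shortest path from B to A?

6

Distance 0: B.
Distance 1: C, K.
Distance 2: F, G.
Distance 3: H, I.
Distance 4: L.
Distance 5: D.
Distance 6: A — contains A.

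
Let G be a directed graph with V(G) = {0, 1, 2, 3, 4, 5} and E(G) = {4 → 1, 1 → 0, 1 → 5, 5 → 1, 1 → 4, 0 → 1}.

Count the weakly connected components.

From 0: component {0, 1, 4, 5}.
From 2: component {2}.
From 3: component {3}.
That's 3 components.

3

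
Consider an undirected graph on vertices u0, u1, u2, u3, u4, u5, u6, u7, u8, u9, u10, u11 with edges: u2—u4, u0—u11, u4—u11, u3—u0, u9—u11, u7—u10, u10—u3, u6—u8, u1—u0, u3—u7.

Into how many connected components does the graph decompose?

From u0: component {u0, u1, u2, u3, u4, u7, u9, u10, u11}.
From u5: component {u5}.
From u6: component {u6, u8}.
That's 3 components.

3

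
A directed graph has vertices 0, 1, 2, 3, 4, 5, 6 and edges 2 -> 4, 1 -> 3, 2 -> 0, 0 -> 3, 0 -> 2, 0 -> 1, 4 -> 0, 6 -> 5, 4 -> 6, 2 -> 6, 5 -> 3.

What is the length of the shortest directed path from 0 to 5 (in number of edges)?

Distance 0: 0.
Distance 1: 1, 2, 3.
Distance 2: 4, 6.
Distance 3: 5 — contains 5.

3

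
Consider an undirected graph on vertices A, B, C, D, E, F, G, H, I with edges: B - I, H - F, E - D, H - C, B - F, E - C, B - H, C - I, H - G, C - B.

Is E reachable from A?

No

A has no edges, so nothing is reachable from it.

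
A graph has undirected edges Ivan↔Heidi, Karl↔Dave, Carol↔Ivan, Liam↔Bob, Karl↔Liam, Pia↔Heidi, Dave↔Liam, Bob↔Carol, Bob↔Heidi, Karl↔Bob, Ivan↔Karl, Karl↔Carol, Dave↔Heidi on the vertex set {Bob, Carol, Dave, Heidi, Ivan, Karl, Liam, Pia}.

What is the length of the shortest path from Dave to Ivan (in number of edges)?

2

Distance 0: Dave.
Distance 1: Heidi, Karl, Liam.
Distance 2: Bob, Carol, Ivan, Pia — contains Ivan.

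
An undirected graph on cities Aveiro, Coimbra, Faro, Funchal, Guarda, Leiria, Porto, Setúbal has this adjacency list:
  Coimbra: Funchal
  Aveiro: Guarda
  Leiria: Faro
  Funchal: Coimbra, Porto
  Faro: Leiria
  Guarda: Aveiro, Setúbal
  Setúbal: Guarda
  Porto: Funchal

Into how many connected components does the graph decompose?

From Aveiro: component {Aveiro, Guarda, Setúbal}.
From Coimbra: component {Coimbra, Funchal, Porto}.
From Faro: component {Faro, Leiria}.
That's 3 components.

3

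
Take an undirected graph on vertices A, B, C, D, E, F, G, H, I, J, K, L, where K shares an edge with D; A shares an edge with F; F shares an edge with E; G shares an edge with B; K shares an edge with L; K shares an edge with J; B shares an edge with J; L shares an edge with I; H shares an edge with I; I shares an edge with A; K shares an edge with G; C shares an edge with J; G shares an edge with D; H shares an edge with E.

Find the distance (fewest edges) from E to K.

4

Distance 0: E.
Distance 1: F, H.
Distance 2: A, I.
Distance 3: L.
Distance 4: K — contains K.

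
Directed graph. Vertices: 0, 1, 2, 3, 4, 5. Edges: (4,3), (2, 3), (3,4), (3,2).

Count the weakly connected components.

From 0: component {0}.
From 1: component {1}.
From 2: component {2, 3, 4}.
From 5: component {5}.
That's 4 components.

4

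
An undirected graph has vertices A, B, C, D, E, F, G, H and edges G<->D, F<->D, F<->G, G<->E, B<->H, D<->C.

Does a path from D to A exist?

Explore from D.
Distance 1: reach C, F, G.
Distance 2: reach E.
The search is exhausted without reaching A; it lies in a different component.

No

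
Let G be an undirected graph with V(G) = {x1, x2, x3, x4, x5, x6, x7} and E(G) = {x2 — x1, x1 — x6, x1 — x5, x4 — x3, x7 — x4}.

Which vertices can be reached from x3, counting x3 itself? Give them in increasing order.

x3, x4, x7

Start at x3.
Its neighbours: x4.
Then their neighbours: x7.
Nothing further is reachable.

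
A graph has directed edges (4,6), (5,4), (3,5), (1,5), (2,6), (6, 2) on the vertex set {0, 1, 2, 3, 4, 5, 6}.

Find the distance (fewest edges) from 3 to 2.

4

Distance 0: 3.
Distance 1: 5.
Distance 2: 4.
Distance 3: 6.
Distance 4: 2 — contains 2.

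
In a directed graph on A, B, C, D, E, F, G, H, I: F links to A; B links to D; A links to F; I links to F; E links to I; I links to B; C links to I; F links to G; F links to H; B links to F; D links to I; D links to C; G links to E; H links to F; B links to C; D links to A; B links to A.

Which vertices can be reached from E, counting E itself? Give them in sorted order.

Start at E.
Its neighbours: I.
Then their neighbours: B, F.
Then next layer: A, C, D, G, H.
Every vertex is now reached.

A, B, C, D, E, F, G, H, I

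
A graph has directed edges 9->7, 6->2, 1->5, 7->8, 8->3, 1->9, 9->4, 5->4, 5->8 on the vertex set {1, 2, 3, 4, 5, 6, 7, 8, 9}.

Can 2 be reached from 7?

No

Explore from 7.
Distance 1: reach 8.
Distance 2: reach 3.
The search from 7 is exhausted; no directed path reaches 2.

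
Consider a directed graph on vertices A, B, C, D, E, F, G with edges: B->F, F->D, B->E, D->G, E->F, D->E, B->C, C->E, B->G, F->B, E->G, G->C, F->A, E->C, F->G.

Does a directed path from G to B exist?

Yes

Explore from G.
Distance 1: reach C.
Distance 2: reach E.
Distance 3: reach F.
Distance 4: reach A, B, D.
Found B.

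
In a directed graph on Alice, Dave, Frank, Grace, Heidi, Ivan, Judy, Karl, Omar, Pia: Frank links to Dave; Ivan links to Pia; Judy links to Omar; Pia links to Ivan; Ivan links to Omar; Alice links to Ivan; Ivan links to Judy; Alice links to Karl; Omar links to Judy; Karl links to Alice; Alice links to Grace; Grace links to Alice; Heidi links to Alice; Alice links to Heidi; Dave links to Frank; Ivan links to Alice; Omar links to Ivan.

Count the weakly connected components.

From Alice: component {Alice, Grace, Heidi, Ivan, Judy, Karl, Omar, Pia}.
From Dave: component {Dave, Frank}.
That's 2 components.

2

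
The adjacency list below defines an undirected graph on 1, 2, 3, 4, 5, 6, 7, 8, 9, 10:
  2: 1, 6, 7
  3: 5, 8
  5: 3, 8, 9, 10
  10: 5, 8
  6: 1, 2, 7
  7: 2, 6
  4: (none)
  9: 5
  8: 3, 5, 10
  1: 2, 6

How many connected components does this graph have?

From 1: component {1, 2, 6, 7}.
From 3: component {3, 5, 8, 9, 10}.
From 4: component {4}.
That's 3 components.

3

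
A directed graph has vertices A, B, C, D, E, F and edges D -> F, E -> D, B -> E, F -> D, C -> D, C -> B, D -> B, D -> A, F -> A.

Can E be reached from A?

No

A has no outgoing edges, so nothing is reachable from it.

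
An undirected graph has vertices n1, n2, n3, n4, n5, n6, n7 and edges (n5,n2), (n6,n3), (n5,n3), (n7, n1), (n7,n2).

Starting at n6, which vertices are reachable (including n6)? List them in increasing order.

n1, n2, n3, n5, n6, n7

Start at n6.
Its neighbours: n3.
Then their neighbours: n5.
Then next layer: n2.
Then next layer: n7.
Then next layer: n1.
Nothing further is reachable.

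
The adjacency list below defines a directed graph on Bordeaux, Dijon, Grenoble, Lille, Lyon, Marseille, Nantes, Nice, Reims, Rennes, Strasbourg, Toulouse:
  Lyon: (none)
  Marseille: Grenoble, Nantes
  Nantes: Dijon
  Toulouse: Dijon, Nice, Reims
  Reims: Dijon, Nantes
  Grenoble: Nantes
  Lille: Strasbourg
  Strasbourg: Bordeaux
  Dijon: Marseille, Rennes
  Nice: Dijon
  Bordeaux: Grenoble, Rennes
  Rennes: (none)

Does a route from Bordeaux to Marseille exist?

Explore from Bordeaux.
Distance 1: reach Grenoble, Rennes.
Distance 2: reach Nantes.
Distance 3: reach Dijon.
Distance 4: reach Marseille.
Found Marseille.

Yes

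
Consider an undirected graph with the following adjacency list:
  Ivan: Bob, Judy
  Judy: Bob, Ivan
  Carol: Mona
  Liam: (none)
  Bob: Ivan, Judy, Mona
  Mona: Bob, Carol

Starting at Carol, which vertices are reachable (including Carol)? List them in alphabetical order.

Start at Carol.
Its neighbours: Mona.
Then their neighbours: Bob.
Then next layer: Ivan, Judy.
Nothing further is reachable.

Bob, Carol, Ivan, Judy, Mona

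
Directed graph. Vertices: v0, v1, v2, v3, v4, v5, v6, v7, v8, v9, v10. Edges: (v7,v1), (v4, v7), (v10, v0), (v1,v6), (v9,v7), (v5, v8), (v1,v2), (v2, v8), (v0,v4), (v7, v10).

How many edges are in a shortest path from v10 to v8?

Distance 0: v10.
Distance 1: v0.
Distance 2: v4.
Distance 3: v7.
Distance 4: v1.
Distance 5: v2, v6.
Distance 6: v8 — contains v8.

6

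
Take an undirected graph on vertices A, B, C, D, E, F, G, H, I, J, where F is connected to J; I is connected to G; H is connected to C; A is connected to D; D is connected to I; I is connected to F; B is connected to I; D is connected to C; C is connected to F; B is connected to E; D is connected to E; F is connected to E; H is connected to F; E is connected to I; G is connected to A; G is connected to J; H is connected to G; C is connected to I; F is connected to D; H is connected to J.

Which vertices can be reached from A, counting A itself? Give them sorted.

Start at A.
Its neighbours: D, G.
Then their neighbours: C, E, F, H, I, J.
Then next layer: B.
Every vertex is now reached.

A, B, C, D, E, F, G, H, I, J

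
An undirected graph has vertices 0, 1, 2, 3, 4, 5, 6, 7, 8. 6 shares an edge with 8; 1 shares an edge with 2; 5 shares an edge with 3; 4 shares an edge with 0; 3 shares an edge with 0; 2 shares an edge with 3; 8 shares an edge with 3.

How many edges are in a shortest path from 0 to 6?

3

Distance 0: 0.
Distance 1: 3, 4.
Distance 2: 2, 5, 8.
Distance 3: 1, 6 — contains 6.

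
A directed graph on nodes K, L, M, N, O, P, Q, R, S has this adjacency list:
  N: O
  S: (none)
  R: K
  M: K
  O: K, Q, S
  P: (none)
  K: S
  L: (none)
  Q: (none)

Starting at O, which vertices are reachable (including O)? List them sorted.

K, O, Q, S

Start at O.
Its neighbours: K, Q, S.
Nothing further is reachable.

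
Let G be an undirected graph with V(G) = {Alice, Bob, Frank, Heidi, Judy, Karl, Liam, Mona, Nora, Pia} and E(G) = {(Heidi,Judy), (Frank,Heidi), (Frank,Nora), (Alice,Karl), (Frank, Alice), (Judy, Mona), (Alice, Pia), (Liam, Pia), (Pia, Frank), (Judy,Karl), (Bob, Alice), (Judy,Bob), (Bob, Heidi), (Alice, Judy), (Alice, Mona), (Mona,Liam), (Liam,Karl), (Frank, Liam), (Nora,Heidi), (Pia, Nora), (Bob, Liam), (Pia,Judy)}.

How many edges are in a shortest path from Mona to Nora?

3

Distance 0: Mona.
Distance 1: Alice, Judy, Liam.
Distance 2: Bob, Frank, Heidi, Karl, Pia.
Distance 3: Nora — contains Nora.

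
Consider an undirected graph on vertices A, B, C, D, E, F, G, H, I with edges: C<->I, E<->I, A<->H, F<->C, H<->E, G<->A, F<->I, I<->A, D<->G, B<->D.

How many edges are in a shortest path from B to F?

5

Distance 0: B.
Distance 1: D.
Distance 2: G.
Distance 3: A.
Distance 4: H, I.
Distance 5: C, E, F — contains F.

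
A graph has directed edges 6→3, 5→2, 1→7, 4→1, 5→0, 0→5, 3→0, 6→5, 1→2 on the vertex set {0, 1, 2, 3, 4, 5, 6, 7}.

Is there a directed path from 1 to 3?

No

Explore from 1.
Distance 1: reach 2, 7.
The search from 1 is exhausted; no directed path reaches 3.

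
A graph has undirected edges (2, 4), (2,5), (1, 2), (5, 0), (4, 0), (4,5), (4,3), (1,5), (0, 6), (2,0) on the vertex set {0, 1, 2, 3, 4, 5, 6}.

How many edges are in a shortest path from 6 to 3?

3

Distance 0: 6.
Distance 1: 0.
Distance 2: 2, 4, 5.
Distance 3: 1, 3 — contains 3.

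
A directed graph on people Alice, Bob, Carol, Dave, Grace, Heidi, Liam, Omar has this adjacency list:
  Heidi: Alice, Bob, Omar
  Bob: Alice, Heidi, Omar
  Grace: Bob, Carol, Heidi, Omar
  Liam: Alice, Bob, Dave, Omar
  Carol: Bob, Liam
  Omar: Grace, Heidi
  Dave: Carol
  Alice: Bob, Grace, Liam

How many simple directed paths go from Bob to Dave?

9

Bob→Alice→Grace→Carol→Liam→Dave
Bob→Alice→Liam→Dave
Bob→Heidi→Alice→Grace→Carol→Liam→Dave
Bob→Heidi→Alice→Liam→Dave
Bob→Heidi→Omar→Grace→Carol→Liam→Dave
Bob→Omar→Grace→Carol→Liam→Dave
Bob→Omar→Grace→Heidi→Alice→Liam→Dave
Bob→Omar→Heidi→Alice→Grace→Carol→Liam→Dave
Bob→Omar→Heidi→Alice→Liam→Dave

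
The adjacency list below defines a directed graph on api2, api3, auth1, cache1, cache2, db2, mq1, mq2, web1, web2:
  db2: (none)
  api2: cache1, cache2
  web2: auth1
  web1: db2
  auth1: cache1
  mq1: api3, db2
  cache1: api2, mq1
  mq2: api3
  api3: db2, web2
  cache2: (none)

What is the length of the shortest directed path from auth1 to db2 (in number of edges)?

3

Distance 0: auth1.
Distance 1: cache1.
Distance 2: api2, mq1.
Distance 3: api3, cache2, db2 — contains db2.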